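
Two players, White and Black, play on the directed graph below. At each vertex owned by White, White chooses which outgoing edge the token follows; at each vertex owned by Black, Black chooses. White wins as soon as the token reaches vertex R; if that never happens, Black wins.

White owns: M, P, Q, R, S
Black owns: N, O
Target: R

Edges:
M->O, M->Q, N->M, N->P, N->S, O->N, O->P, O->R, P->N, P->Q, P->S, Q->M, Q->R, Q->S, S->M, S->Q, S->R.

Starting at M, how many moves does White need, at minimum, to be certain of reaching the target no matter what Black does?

2

A0 = {R}
A1: add {Q, S} — Q (White) has Q→R; S (White) has S→R.
A2: add {M, P} — M (White) has M→Q; P (White) has P→Q.
M enters the attractor at level 2, so White can force the target in 2 moves from there.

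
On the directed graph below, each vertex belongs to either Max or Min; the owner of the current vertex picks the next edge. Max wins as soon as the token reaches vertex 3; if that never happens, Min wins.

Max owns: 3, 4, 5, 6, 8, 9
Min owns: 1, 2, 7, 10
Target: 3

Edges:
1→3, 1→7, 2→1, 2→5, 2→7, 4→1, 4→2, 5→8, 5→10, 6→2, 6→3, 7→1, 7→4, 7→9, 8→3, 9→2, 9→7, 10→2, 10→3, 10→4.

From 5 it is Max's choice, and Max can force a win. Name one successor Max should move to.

A0 = {3}
A1: add {6, 8} — 6 (Max) has 6→3; 8 (Max) has 8→3.
A2: add {5} — 5 (Max) has 5→8.
A3 = A2; e.g. 1 (Min) can still go to 7. Fixed point.
From 5, successor 8 is in the attractor (rank 1); the other successor 10 is not.

8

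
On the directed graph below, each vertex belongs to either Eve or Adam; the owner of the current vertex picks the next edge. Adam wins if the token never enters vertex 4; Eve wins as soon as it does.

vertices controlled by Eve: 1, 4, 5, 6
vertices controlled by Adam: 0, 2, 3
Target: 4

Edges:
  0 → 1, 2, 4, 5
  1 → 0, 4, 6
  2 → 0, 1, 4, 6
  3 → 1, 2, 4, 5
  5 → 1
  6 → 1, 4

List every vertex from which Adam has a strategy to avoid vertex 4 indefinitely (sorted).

0, 2, 3

A0 = {4}
A1: add {1, 6} — 1 (Eve) has 1→4; 6 (Eve) has 6→4.
A2: add {5} — 5 (Eve) has 5→1.
A3 = A2; e.g. 0 (Adam) can still go to 2. Fixed point.
Eve's attractor = {1, 4, 5, 6}; Adam avoids the target exactly from the complement.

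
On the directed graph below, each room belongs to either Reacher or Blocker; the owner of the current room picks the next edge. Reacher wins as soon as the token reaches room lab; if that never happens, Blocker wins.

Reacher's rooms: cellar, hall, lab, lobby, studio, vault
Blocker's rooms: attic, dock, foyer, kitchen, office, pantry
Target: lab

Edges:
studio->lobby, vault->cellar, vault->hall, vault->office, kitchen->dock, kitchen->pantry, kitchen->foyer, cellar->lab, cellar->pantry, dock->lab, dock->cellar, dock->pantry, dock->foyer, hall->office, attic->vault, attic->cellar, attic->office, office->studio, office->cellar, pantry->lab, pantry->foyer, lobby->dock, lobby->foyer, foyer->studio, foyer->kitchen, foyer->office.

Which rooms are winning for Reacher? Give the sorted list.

A0 = {lab}
A1: add {cellar} — cellar (Reacher) has cellar→lab.
A2: add {vault} — vault (Reacher) has vault→cellar.
A3 = A2; e.g. studio (Reacher) has no edge into A2. Fixed point.
Reacher's winning region = {cellar, lab, vault}.

cellar, lab, vault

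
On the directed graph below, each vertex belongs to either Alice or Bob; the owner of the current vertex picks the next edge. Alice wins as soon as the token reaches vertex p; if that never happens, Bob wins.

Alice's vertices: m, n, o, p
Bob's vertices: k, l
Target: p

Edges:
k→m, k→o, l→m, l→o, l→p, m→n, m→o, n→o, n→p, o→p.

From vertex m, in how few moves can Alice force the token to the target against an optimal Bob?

2

A0 = {p}
A1: add {n, o} — n (Alice) has n→p; o (Alice) has o→p.
A2: add {m} — m (Alice) has m→n.
m enters the attractor at level 2, so Alice can force the target in 2 moves from there.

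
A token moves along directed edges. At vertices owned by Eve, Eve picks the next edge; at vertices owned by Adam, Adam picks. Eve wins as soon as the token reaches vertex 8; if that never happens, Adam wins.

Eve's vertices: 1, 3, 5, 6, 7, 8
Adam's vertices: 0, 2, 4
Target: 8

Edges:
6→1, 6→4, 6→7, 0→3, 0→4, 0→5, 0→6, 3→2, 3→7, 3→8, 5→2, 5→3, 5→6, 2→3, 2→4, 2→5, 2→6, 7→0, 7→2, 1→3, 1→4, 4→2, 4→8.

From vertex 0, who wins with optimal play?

A0 = {8}
A1: add {3} — 3 (Eve) has 3→8.
A2: add {1, 5} — 1 (Eve) has 1→3; 5 (Eve) has 5→3.
A3: add {6} — 6 (Eve) has 6→1.
A4 = A3; e.g. 0 (Adam) can still go to 4. Fixed point.
0 never enters the attractor, so Adam can avoid the target forever.

Adam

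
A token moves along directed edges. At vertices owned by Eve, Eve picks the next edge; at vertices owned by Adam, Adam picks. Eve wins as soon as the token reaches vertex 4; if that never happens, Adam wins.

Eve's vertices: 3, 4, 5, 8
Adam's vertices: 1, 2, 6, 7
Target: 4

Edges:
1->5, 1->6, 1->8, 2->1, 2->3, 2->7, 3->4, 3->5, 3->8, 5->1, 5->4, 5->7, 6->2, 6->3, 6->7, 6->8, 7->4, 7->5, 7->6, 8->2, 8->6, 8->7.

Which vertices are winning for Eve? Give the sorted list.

A0 = {4}
A1: add {3, 5} — 3 (Eve) has 3→4; 5 (Eve) has 5→4.
A2 = A1; e.g. 1 (Adam) can still go to 6. Fixed point.
Eve's winning region = {3, 4, 5}.

3, 4, 5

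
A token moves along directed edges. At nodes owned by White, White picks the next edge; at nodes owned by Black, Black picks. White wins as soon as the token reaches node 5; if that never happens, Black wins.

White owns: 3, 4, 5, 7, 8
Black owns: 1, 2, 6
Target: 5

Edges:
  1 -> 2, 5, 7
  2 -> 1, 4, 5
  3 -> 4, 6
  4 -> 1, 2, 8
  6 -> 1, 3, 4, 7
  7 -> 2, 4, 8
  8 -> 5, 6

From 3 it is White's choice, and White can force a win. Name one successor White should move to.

A0 = {5}
A1: add {8} — 8 (White) has 8→5.
A2: add {4, 7} — 4 (White) has 4→8; 7 (White) has 7→8.
A3: add {3} — 3 (White) has 3→4.
A4 = A3; e.g. 1 (Black) can still go to 2. Fixed point.
From 3, successor 4 is in the attractor (rank 2); the other successor 6 is not.

4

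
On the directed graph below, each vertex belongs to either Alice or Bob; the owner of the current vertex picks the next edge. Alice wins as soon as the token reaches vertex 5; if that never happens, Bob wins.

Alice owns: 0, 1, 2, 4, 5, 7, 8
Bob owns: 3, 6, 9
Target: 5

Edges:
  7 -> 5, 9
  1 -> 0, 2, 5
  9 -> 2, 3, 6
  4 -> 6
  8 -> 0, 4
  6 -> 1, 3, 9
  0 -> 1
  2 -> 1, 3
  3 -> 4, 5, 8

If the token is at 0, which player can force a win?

A0 = {5}
A1: add {1, 7} — 1 (Alice) has 1→5; 7 (Alice) has 7→5.
A2: add {0, 2} — 0 (Alice) has 0→1; 2 (Alice) has 2→1.
0 ∈ A2, so Alice can force the target.

Alice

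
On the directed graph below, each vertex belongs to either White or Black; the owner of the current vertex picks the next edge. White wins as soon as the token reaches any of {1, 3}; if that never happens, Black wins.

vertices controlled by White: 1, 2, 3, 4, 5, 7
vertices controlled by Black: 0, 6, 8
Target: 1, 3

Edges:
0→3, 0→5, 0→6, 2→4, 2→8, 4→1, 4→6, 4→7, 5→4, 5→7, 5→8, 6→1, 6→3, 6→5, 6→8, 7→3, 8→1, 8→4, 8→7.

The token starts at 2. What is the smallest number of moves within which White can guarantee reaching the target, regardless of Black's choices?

A0 = {1, 3}
A1: add {4, 7} — 4 (White) has 4→1; 7 (White) has 7→3.
A2: add {2, 5, 8} — 2 (White) has 2→4; 5 (White) has 5→4; 8 (Black): all of {1, 4, 7} already in.
2 enters the attractor at level 2, so White can force the target in 2 moves from there.

2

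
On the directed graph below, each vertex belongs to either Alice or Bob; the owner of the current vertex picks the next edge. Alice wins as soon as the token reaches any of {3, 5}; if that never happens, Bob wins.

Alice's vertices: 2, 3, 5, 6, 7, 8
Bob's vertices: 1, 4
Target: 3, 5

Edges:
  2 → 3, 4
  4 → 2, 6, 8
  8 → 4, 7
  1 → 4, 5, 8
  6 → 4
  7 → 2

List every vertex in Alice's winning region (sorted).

A0 = {3, 5}
A1: add {2} — 2 (Alice) has 2→3.
A2: add {7} — 7 (Alice) has 7→2.
A3: add {8} — 8 (Alice) has 8→7.
A4 = A3; e.g. 1 (Bob) can still go to 4. Fixed point.
Alice's winning region = {2, 3, 5, 7, 8}.

2, 3, 5, 7, 8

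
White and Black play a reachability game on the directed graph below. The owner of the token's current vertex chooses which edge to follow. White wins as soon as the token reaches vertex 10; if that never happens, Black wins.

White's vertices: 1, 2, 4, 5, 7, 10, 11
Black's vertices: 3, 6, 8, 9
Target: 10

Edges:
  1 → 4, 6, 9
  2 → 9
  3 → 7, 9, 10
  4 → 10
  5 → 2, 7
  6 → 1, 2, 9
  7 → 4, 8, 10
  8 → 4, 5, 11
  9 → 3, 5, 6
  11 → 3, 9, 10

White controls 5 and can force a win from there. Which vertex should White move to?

7

A0 = {10}
A1: add {4, 7, 11} — 4 (White) has 4→10; 7 (White) has 7→10; 11 (White) has 11→10.
A2: add {1, 5} — 1 (White) has 1→4; 5 (White) has 5→7.
A3: add {8} — 8 (Black): all of {4, 5, 11} already in.
A4 = A3; e.g. 2 (White) has no edge into A3. Fixed point.
From 5, successor 7 is in the attractor (rank 1); the other successor 2 is not.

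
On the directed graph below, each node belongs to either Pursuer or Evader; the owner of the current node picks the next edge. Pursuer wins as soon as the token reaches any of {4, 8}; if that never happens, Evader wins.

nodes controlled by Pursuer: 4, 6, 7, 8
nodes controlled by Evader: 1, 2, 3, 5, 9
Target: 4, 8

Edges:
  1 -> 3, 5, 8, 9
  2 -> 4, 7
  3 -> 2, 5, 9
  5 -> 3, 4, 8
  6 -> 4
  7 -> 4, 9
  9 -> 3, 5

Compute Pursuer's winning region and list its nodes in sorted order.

2, 4, 6, 7, 8

A0 = {4, 8}
A1: add {6, 7} — 6 (Pursuer) has 6→4; 7 (Pursuer) has 7→4.
A2: add {2} — 2 (Evader): all of {4, 7} already in.
A3 = A2; e.g. 1 (Evader) can still go to 3. Fixed point.
Pursuer's winning region = {2, 4, 6, 7, 8}.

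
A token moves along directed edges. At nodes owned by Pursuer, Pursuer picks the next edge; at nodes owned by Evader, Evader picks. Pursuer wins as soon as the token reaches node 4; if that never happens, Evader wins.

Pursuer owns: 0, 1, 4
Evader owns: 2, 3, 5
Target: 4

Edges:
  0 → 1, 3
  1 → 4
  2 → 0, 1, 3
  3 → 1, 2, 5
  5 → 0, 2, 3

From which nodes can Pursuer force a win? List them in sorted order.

A0 = {4}
A1: add {1} — 1 (Pursuer) has 1→4.
A2: add {0} — 0 (Pursuer) has 0→1.
A3 = A2; e.g. 2 (Evader) can still go to 3. Fixed point.
Pursuer's winning region = {0, 1, 4}.

0, 1, 4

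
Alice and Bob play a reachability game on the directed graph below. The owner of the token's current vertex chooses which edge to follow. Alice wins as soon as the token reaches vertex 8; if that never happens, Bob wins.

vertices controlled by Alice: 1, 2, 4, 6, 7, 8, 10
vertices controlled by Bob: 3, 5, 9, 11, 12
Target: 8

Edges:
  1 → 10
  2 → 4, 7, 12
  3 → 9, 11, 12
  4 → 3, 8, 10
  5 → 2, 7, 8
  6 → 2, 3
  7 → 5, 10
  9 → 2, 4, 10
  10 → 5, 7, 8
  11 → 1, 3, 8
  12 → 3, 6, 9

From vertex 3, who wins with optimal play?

Bob

A0 = {8}
A1: add {4, 10} — 4 (Alice) has 4→8; 10 (Alice) has 10→8.
A2: add {1, 2, 7} — 1 (Alice) has 1→10; 2 (Alice) has 2→4; 7 (Alice) has 7→10.
A3: add {5, 6, 9} — 5 (Bob): all of {2, 7, 8} already in; 6 (Alice) has 6→2; 9 (Bob): all of {2, 4, 10} already in.
A4 = A3; e.g. 3 (Bob) can still go to 11. Fixed point.
3 never enters the attractor, so Bob can avoid the target forever.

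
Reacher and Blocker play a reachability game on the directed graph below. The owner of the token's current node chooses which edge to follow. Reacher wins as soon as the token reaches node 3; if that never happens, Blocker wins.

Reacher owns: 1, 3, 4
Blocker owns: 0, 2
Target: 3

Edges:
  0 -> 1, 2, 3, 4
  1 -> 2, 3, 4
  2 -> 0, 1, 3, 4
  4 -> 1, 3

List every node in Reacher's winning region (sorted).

1, 3, 4

A0 = {3}
A1: add {1, 4} — 1 (Reacher) has 1→3; 4 (Reacher) has 4→3.
A2 = A1; e.g. 0 (Blocker) can still go to 2. Fixed point.
Reacher's winning region = {1, 3, 4}.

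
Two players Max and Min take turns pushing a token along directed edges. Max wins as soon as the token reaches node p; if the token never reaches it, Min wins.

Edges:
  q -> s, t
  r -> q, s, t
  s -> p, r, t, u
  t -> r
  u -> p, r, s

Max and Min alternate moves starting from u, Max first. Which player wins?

Max

Track states (vertex, player-to-move).
A0 = {(p,Max), (p,Min)}
A1: add {(s,Max), (u,Max)}.
(u,Max) ∈ A1 ⇒ Max forces the target.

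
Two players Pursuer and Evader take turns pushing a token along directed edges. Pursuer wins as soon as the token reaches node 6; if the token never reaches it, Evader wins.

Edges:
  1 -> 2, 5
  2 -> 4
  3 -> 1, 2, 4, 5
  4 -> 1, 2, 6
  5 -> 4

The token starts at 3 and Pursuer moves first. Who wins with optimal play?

Track states (vertex, player-to-move).
A0 = {(6,Pursuer), (6,Evader)}
A1: add {(4,Pursuer)}.
A2: add {(2,Evader), (5,Evader)}.
A3: add {(1,Pursuer), (3,Pursuer)}.
(3,Pursuer) ∈ A3 ⇒ Pursuer forces the target.

Pursuer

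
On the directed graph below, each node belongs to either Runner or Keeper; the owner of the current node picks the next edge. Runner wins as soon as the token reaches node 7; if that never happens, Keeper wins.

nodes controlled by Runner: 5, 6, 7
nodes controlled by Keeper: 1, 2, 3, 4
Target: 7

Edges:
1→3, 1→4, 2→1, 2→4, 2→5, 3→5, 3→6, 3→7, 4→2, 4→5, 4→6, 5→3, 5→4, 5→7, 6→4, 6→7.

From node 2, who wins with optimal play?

A0 = {7}
A1: add {5, 6} — 5 (Runner) has 5→7; 6 (Runner) has 6→7.
A2: add {3} — 3 (Keeper): all of {5, 6, 7} already in.
A3 = A2; e.g. 1 (Keeper) can still go to 4. Fixed point.
2 never enters the attractor, so Keeper can avoid the target forever.

Keeper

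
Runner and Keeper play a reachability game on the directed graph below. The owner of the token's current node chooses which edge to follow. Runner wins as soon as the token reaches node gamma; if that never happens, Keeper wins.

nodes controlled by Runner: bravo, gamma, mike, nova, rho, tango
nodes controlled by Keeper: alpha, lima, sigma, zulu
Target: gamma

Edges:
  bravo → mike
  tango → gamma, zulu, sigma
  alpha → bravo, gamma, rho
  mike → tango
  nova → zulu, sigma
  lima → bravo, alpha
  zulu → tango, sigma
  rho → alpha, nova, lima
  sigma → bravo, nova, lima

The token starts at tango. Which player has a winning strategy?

Runner

A0 = {gamma}
A1: add {tango} — tango (Runner) has tango→gamma.
tango ∈ A1, so Runner can force the target.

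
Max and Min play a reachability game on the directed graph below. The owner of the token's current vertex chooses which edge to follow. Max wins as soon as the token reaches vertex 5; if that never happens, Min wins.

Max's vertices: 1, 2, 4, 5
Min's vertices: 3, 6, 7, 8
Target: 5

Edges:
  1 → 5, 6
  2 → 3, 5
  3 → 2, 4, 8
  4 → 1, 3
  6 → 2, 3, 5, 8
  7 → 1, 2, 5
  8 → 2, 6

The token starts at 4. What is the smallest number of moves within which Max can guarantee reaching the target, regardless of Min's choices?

A0 = {5}
A1: add {1, 2} — 1 (Max) has 1→5; 2 (Max) has 2→5.
A2: add {4, 7} — 4 (Max) has 4→1; 7 (Min): all of {1, 2, 5} already in.
A3 = A2; e.g. 3 (Min) can still go to 8. Fixed point.
4 enters the attractor at level 2, so Max can force the target in 2 moves from there.

2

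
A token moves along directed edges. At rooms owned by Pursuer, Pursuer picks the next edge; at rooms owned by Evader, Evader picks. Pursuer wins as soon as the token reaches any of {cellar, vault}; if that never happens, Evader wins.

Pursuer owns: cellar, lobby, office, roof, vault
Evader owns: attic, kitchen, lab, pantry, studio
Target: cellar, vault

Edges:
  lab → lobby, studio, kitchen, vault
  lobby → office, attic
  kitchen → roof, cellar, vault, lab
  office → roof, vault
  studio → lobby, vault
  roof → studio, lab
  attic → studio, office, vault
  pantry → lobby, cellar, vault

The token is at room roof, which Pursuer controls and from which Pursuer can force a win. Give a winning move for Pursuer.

studio

A0 = {cellar, vault}
A1: add {office} — office (Pursuer) has office→vault.
A2: add {lobby} — lobby (Pursuer) has lobby→office.
A3: add {pantry, studio} — studio (Evader): all of {lobby, vault} already in; pantry (Evader): all of {lobby, cellar, vault} already in.
A4: add {attic, roof} — roof (Pursuer) has roof→studio; attic (Evader): all of {studio, office, vault} already in.
A5 = A4; e.g. kitchen (Evader) can still go to lab. Fixed point.
From roof, successor studio is in the attractor (rank 3); the other successor lab is not.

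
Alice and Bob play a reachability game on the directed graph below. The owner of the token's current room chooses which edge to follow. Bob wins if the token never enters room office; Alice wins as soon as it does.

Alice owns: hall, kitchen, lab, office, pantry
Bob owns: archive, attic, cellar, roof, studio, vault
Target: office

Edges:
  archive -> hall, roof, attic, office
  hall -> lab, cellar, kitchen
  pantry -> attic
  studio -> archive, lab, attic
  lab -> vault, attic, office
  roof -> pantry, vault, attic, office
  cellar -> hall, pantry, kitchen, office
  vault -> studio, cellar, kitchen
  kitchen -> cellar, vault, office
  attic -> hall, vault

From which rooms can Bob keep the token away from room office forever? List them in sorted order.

A0 = {office}
A1: add {kitchen, lab} — lab (Alice) has lab→office; kitchen (Alice) has kitchen→office.
A2: add {hall} — hall (Alice) has hall→lab.
A3 = A2; e.g. archive (Bob) can still go to roof. Fixed point.
Alice's attractor = {hall, kitchen, lab, office}; Bob avoids the target exactly from the complement.

archive, attic, cellar, pantry, roof, studio, vault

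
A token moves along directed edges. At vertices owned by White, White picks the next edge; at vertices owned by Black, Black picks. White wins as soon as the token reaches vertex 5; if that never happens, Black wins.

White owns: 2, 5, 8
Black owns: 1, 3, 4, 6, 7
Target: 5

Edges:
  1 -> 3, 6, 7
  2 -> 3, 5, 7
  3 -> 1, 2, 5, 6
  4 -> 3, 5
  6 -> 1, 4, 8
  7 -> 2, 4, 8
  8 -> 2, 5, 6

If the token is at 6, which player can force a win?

A0 = {5}
A1: add {2, 8} — 2 (White) has 2→5; 8 (White) has 8→5.
A2 = A1; e.g. 1 (Black) can still go to 3. Fixed point.
6 never enters the attractor, so Black can avoid the target forever.

Black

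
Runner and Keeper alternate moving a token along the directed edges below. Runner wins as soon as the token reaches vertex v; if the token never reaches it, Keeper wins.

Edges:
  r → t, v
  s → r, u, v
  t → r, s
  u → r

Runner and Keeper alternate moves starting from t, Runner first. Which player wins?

Track states (vertex, player-to-move).
A0 = {(v,Runner), (v,Keeper)}
A1: add {(r,Runner), (s,Runner)}.
A2: add {(t,Keeper), (u,Keeper)}.
A3 = A2; e.g. (r,Keeper) stays out. (t,Runner) never enters ⇒ Keeper avoids the target.

Keeper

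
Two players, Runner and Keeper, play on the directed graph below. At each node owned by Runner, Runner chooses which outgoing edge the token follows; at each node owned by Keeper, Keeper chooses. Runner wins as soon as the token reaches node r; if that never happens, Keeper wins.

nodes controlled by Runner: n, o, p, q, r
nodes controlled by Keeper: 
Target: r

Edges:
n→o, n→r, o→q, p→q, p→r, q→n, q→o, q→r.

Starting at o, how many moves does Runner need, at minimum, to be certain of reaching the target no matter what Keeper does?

2

A0 = {r}
A1: add {n, p, q} — n (Runner) has n→r; p (Runner) has p→r; q (Runner) has q→r.
A2: add {o} — o (Runner) has o→q.
A2 = all vertices. Fixed point.
o enters the attractor at level 2, so Runner can force the target in 2 moves from there.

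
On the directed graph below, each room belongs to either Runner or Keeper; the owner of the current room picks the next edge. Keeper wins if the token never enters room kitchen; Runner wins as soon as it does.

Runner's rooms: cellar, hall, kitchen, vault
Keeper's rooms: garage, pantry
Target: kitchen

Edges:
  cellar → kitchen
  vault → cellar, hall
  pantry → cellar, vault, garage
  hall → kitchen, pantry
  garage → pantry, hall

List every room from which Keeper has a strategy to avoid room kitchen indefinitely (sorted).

garage, pantry

A0 = {kitchen}
A1: add {cellar, hall} — cellar (Runner) has cellar→kitchen; hall (Runner) has hall→kitchen.
A2: add {vault} — vault (Runner) has vault→cellar.
A3 = A2; e.g. pantry (Keeper) can still go to garage. Fixed point.
Runner's attractor = {cellar, hall, kitchen, vault}; Keeper avoids the target exactly from the complement.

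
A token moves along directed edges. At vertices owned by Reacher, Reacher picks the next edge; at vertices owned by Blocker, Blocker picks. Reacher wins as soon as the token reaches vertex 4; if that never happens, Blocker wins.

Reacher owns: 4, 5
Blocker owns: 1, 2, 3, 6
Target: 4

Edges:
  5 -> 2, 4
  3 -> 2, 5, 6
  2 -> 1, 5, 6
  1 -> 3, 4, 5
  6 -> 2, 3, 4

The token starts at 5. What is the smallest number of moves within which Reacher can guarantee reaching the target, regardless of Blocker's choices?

A0 = {4}
A1: add {5} — 5 (Reacher) has 5→4.
A2 = A1; e.g. 1 (Blocker) can still go to 3. Fixed point.
5 enters the attractor at level 1, so Reacher can force the target in 1 move from there.

1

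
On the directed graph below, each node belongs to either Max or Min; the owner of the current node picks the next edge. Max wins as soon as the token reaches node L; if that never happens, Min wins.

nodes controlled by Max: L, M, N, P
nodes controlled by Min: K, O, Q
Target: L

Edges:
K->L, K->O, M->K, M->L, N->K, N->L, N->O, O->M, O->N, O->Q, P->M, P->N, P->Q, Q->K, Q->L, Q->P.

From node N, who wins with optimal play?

Max

A0 = {L}
A1: add {M, N} — M (Max) has M→L; N (Max) has N→L.
N ∈ A1, so Max can force the target.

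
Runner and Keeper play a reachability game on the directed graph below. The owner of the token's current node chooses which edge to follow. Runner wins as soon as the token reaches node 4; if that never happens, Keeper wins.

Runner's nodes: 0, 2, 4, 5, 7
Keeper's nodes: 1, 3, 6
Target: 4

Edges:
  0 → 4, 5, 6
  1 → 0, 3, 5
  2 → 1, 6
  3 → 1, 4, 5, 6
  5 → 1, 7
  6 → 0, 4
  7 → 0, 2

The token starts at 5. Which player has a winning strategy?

A0 = {4}
A1: add {0} — 0 (Runner) has 0→4.
A2: add {6, 7} — 6 (Keeper): all of {0, 4} already in; 7 (Runner) has 7→0.
A3: add {2, 5} — 2 (Runner) has 2→6; 5 (Runner) has 5→7.
A4 = A3; e.g. 1 (Keeper) can still go to 3. Fixed point.
5 ∈ A3, so Runner can force the target.

Runner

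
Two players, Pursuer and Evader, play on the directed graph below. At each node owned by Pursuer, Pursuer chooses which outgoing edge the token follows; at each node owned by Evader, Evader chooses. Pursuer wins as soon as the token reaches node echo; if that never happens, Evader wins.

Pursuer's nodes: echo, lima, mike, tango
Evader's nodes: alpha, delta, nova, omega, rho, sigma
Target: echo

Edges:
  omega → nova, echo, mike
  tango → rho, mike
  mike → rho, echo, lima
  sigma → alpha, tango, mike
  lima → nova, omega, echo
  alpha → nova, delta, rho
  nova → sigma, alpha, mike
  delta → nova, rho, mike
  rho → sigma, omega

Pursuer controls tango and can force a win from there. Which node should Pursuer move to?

mike

A0 = {echo}
A1: add {lima, mike} — mike (Pursuer) has mike→echo; lima (Pursuer) has lima→echo.
A2: add {tango} — tango (Pursuer) has tango→mike.
A3 = A2; e.g. sigma (Evader) can still go to alpha. Fixed point.
From tango, successor mike is in the attractor (rank 1); the other successor rho is not.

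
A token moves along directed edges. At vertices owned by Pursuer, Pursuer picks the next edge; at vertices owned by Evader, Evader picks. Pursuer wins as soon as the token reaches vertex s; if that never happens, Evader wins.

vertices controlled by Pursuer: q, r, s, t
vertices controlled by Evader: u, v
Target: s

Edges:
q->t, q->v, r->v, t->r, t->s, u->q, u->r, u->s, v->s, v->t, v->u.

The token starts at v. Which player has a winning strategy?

Evader

A0 = {s}
A1: add {t} — t (Pursuer) has t→s.
A2: add {q} — q (Pursuer) has q→t.
A3 = A2; e.g. r (Pursuer) has no edge into A2. Fixed point.
v never enters the attractor, so Evader can avoid the target forever.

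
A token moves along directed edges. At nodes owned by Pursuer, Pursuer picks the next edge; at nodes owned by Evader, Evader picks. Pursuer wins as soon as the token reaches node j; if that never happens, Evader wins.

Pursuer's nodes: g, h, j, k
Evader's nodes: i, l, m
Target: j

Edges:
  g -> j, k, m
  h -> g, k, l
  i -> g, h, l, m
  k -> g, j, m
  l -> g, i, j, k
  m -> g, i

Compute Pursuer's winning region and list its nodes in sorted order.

g, h, j, k

A0 = {j}
A1: add {g, k} — g (Pursuer) has g→j; k (Pursuer) has k→j.
A2: add {h} — h (Pursuer) has h→g.
A3 = A2; e.g. i (Evader) can still go to l. Fixed point.
Pursuer's winning region = {g, h, j, k}.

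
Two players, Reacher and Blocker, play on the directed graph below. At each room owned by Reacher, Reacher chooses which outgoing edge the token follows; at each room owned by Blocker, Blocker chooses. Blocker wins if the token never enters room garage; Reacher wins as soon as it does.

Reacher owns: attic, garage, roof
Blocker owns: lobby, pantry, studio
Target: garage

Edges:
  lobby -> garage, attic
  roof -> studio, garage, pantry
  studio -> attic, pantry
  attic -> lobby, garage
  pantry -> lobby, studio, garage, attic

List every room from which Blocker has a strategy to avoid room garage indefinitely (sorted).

A0 = {garage}
A1: add {attic, roof} — roof (Reacher) has roof→garage; attic (Reacher) has attic→garage.
A2: add {lobby} — lobby (Blocker): all of {garage, attic} already in.
A3 = A2; e.g. studio (Blocker) can still go to pantry. Fixed point.
Reacher's attractor = {attic, garage, lobby, roof}; Blocker avoids the target exactly from the complement.

pantry, studio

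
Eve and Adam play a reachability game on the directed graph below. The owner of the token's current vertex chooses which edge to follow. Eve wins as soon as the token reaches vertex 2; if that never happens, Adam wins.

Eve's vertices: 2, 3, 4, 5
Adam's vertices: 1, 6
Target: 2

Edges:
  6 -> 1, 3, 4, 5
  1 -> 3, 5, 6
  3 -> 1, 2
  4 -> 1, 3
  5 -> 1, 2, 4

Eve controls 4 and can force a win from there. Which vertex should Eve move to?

A0 = {2}
A1: add {3, 5} — 3 (Eve) has 3→2; 5 (Eve) has 5→2.
A2: add {4} — 4 (Eve) has 4→3.
A3 = A2; e.g. 1 (Adam) can still go to 6. Fixed point.
From 4, successor 3 is in the attractor (rank 1); the other successor 1 is not.

3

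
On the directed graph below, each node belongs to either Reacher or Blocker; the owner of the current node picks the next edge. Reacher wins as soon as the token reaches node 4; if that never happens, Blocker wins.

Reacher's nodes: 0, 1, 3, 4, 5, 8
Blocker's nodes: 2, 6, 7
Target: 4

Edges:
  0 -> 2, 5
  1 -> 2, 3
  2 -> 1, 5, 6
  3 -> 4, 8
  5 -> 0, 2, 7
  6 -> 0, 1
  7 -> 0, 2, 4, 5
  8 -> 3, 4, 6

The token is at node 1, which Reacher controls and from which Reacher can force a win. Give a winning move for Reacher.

A0 = {4}
A1: add {3, 8} — 3 (Reacher) has 3→4; 8 (Reacher) has 8→4.
A2: add {1} — 1 (Reacher) has 1→3.
A3 = A2; e.g. 0 (Reacher) has no edge into A2. Fixed point.
From 1, successor 3 is in the attractor (rank 1); the other successor 2 is not.

3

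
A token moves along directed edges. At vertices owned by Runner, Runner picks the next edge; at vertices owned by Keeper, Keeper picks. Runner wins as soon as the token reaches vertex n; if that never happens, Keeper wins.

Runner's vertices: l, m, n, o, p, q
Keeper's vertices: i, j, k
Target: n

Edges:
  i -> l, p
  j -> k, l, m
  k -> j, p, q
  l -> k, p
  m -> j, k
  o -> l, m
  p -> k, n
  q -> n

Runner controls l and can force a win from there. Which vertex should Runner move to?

p

A0 = {n}
A1: add {p, q} — p (Runner) has p→n; q (Runner) has q→n.
A2: add {l} — l (Runner) has l→p.
A3: add {i, o} — i (Keeper): all of {l, p} already in; o (Runner) has o→l.
A4 = A3; e.g. j (Keeper) can still go to k. Fixed point.
From l, successor p is in the attractor (rank 1); the other successor k is not.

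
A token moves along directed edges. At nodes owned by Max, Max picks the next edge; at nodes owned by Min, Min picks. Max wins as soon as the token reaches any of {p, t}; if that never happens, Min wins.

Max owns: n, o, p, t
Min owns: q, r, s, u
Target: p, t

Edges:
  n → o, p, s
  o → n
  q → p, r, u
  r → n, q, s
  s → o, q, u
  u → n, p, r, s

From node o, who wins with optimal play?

A0 = {p, t}
A1: add {n} — n (Max) has n→p.
A2: add {o} — o (Max) has o→n.
A3 = A2; e.g. q (Min) can still go to r. Fixed point.
o ∈ A2, so Max can force the target.

Max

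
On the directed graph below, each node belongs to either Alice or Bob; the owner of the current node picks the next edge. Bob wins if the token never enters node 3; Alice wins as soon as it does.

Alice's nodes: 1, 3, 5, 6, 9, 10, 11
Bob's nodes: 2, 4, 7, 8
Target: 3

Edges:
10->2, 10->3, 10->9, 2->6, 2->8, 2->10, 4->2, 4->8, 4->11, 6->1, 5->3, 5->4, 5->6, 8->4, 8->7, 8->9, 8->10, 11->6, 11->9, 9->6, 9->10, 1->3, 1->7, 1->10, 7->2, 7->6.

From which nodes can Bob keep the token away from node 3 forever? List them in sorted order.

A0 = {3}
A1: add {1, 5, 10} — 1 (Alice) has 1→3; 5 (Alice) has 5→3; 10 (Alice) has 10→3.
A2: add {6, 9} — 6 (Alice) has 6→1; 9 (Alice) has 9→10.
A3: add {11} — 11 (Alice) has 11→6.
A4 = A3; e.g. 2 (Bob) can still go to 8. Fixed point.
Alice's attractor = {1, 3, 5, 6, 9, 10, 11}; Bob avoids the target exactly from the complement.

2, 4, 7, 8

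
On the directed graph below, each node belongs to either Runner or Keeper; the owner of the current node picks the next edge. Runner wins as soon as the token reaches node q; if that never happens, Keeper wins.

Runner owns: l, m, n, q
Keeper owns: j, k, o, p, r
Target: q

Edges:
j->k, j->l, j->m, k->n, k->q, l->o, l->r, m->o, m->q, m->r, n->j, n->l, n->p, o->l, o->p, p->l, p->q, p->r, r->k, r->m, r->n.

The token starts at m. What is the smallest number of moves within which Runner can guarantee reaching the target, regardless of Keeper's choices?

A0 = {q}
A1: add {m} — m (Runner) has m→q.
A2 = A1; e.g. j (Keeper) can still go to k. Fixed point.
m enters the attractor at level 1, so Runner can force the target in 1 move from there.

1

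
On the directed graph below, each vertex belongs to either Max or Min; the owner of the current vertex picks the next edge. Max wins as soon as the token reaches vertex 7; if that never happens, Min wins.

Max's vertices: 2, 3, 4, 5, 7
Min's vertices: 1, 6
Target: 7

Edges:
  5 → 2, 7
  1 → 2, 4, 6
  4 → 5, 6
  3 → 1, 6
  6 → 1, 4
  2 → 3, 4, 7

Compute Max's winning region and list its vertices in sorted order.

A0 = {7}
A1: add {2, 5} — 2 (Max) has 2→7; 5 (Max) has 5→7.
A2: add {4} — 4 (Max) has 4→5.
A3 = A2; e.g. 1 (Min) can still go to 6. Fixed point.
Max's winning region = {2, 4, 5, 7}.

2, 4, 5, 7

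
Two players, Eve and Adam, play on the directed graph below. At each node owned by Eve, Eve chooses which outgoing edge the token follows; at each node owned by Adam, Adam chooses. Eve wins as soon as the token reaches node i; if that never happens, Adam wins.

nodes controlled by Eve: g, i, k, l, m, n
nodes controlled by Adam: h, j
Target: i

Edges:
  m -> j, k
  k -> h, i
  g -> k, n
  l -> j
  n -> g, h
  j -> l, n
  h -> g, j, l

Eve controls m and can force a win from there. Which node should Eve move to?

A0 = {i}
A1: add {k} — k (Eve) has k→i.
A2: add {g, m} — g (Eve) has g→k; m (Eve) has m→k.
A3: add {n} — n (Eve) has n→g.
A4 = A3; e.g. h (Adam) can still go to j. Fixed point.
From m, successor k is in the attractor (rank 1); the other successor j is not.

k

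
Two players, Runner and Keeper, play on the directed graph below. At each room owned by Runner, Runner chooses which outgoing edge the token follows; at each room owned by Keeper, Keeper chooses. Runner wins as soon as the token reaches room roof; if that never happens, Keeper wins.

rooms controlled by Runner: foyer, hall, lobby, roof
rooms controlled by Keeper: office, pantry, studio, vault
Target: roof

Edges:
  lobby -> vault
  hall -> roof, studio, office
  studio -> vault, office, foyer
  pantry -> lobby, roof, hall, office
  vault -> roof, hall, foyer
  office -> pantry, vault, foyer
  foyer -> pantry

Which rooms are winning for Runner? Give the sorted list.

A0 = {roof}
A1: add {hall} — hall (Runner) has hall→roof.
A2 = A1; e.g. lobby (Runner) has no edge into A1. Fixed point.
Runner's winning region = {hall, roof}.

hall, roof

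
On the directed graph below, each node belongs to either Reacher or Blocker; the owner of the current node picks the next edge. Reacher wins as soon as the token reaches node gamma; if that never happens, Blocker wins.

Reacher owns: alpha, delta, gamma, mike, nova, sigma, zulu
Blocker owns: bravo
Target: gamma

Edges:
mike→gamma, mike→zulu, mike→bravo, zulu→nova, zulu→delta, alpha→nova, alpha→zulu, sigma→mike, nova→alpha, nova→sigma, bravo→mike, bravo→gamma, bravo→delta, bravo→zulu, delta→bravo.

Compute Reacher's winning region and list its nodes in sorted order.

A0 = {gamma}
A1: add {mike} — mike (Reacher) has mike→gamma.
A2: add {sigma} — sigma (Reacher) has sigma→mike.
A3: add {nova} — nova (Reacher) has nova→sigma.
A4: add {alpha, zulu} — alpha (Reacher) has alpha→nova; zulu (Reacher) has zulu→nova.
A5 = A4; e.g. delta (Reacher) has no edge into A4. Fixed point.
Reacher's winning region = {alpha, gamma, mike, nova, sigma, zulu}.

alpha, gamma, mike, nova, sigma, zulu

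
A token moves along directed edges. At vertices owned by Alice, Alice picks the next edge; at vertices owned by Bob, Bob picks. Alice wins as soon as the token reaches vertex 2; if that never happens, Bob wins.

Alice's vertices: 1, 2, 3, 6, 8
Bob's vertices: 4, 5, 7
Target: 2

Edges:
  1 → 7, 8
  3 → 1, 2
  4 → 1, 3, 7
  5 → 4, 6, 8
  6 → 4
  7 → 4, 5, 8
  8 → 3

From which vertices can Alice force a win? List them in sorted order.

A0 = {2}
A1: add {3} — 3 (Alice) has 3→2.
A2: add {8} — 8 (Alice) has 8→3.
A3: add {1} — 1 (Alice) has 1→8.
A4 = A3; e.g. 4 (Bob) can still go to 7. Fixed point.
Alice's winning region = {1, 2, 3, 8}.

1, 2, 3, 8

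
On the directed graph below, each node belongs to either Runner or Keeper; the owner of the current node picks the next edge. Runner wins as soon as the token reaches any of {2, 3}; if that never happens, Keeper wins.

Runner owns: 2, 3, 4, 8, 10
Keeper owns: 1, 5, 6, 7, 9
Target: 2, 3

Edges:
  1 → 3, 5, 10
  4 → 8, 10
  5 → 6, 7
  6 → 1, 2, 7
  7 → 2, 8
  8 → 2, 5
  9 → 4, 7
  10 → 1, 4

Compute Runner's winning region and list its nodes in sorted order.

2, 3, 4, 7, 8, 9, 10

A0 = {2, 3}
A1: add {8} — 8 (Runner) has 8→2.
A2: add {4, 7} — 4 (Runner) has 4→8; 7 (Keeper): all of {2, 8} already in.
A3: add {9, 10} — 9 (Keeper): all of {4, 7} already in; 10 (Runner) has 10→4.
A4 = A3; e.g. 1 (Keeper) can still go to 5. Fixed point.
Runner's winning region = {2, 3, 4, 7, 8, 9, 10}.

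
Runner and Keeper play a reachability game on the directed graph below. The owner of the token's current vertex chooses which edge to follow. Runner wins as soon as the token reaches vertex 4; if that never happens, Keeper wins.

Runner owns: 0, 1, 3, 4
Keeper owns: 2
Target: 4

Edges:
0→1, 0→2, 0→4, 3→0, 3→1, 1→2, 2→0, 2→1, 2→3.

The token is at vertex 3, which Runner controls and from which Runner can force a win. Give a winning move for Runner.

A0 = {4}
A1: add {0} — 0 (Runner) has 0→4.
A2: add {3} — 3 (Runner) has 3→0.
A3 = A2; e.g. 1 (Runner) has no edge into A2. Fixed point.
From 3, successor 0 is in the attractor (rank 1); the other successor 1 is not.

0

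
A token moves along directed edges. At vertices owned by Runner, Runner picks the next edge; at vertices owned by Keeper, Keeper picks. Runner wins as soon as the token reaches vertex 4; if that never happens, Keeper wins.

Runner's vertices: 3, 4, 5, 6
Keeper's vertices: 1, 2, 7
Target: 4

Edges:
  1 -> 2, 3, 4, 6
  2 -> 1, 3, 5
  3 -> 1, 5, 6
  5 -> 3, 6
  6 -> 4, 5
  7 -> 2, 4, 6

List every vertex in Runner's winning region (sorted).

A0 = {4}
A1: add {6} — 6 (Runner) has 6→4.
A2: add {3, 5} — 3 (Runner) has 3→6; 5 (Runner) has 5→6.
A3 = A2; e.g. 1 (Keeper) can still go to 2. Fixed point.
Runner's winning region = {3, 4, 5, 6}.

3, 4, 5, 6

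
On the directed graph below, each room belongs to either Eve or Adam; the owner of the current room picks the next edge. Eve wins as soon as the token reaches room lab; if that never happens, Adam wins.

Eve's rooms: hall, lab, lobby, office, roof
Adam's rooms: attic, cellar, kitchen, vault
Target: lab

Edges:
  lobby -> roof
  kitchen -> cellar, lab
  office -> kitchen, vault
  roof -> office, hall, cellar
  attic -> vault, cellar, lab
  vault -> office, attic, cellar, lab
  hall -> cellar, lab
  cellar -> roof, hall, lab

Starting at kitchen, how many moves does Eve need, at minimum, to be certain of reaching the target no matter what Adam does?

A0 = {lab}
A1: add {hall} — hall (Eve) has hall→lab.
A2: add {roof} — roof (Eve) has roof→hall.
A3: add {cellar, lobby} — lobby (Eve) has lobby→roof; cellar (Adam): all of {roof, hall, lab} already in.
A4: add {kitchen} — kitchen (Adam): all of {cellar, lab} already in.
kitchen enters the attractor at level 4, so Eve can force the target in 4 moves from there.

4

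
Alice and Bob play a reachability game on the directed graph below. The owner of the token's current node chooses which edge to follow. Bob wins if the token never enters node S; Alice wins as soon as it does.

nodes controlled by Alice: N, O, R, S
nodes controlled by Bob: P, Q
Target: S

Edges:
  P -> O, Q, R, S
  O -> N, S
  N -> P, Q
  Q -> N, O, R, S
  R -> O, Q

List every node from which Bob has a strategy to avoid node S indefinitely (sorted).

A0 = {S}
A1: add {O} — O (Alice) has O→S.
A2: add {R} — R (Alice) has R→O.
A3 = A2; e.g. N (Alice) has no edge into A2. Fixed point.
Alice's attractor = {O, R, S}; Bob avoids the target exactly from the complement.

N, P, Q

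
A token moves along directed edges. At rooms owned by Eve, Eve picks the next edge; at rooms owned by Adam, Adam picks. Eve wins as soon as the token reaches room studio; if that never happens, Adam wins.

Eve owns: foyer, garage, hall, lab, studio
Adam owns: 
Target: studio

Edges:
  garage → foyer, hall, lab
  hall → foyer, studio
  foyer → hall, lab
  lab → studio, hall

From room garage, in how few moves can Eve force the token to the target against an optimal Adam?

A0 = {studio}
A1: add {hall, lab} — hall (Eve) has hall→studio; lab (Eve) has lab→studio.
A2: add {foyer, garage} — foyer (Eve) has foyer→hall; garage (Eve) has garage→hall.
A2 = all vertices. Fixed point.
garage enters the attractor at level 2, so Eve can force the target in 2 moves from there.

2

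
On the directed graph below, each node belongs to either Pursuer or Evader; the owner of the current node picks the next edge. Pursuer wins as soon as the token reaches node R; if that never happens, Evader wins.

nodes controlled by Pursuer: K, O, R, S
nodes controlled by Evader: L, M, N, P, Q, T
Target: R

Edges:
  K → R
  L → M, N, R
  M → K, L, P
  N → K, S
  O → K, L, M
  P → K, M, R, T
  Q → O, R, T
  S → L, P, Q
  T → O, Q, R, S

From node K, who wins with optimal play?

A0 = {R}
A1: add {K} — K (Pursuer) has K→R.
K ∈ A1, so Pursuer can force the target.

Pursuer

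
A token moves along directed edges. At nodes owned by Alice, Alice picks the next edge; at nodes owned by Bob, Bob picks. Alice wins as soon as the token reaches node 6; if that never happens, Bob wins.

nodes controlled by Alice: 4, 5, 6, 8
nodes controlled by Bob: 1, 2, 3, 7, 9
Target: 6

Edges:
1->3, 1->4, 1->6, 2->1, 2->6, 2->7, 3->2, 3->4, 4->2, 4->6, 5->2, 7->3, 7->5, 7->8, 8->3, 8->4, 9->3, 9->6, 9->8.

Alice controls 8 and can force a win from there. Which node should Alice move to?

4

A0 = {6}
A1: add {4} — 4 (Alice) has 4→6.
A2: add {8} — 8 (Alice) has 8→4.
A3 = A2; e.g. 1 (Bob) can still go to 3. Fixed point.
From 8, successor 4 is in the attractor (rank 1); the other successor 3 is not.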